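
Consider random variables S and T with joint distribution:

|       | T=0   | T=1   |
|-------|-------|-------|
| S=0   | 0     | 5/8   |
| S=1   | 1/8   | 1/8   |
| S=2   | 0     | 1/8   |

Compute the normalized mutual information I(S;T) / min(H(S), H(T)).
Marginal P(S) (row sums):
  P(S=0) = 0 + 5/8 = 5/8
  P(S=1) = 1/8 + 1/8 = 1/4
  P(S=2) = 0 + 1/8 = 1/8
Marginal P(T) (column sums):
  P(T=0) = 0 + 1/8 + 0 = 1/8
  P(T=1) = 5/8 + 1/8 + 1/8 = 7/8

H(S) = -[(5/8)·log₂(5/8) + (1/4)·log₂(1/4) + (1/8)·log₂(1/8)]
  = 0.4238 + 0.5000 + 0.3750
  = 1.2988 bits
H(T) = -[(1/8)·log₂(1/8) + (7/8)·log₂(7/8)]
  = 0.3750 + 0.1686
  = 0.5436 bits
H(S,T) = -[(5/8)·log₂(5/8) + (1/8)·log₂(1/8) + (1/8)·log₂(1/8) + (1/8)·log₂(1/8)]
  = 0.4238 + 0.3750 + 0.3750 + 0.3750
  = 1.5488 bits

I(S;T) = H(S) + H(T) - H(S,T)
  = 1.2988 + 0.5436 - 1.5488
  = 0.2936 bits

min(H(S), H(T)) = min(1.2988, 0.5436) = 0.5436 bits
Normalized MI = 0.2936 / 0.5436 = 0.5401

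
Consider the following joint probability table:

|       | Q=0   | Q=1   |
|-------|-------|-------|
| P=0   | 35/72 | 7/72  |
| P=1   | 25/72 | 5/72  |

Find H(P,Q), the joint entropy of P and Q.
H(P,Q) = -Σ P(P,Q) log₂ P(P,Q), summed over the non-zero cells:
H(P,Q) = -[(35/72)·log₂(35/72) + (7/72)·log₂(7/72) + (25/72)·log₂(25/72) + (5/72)·log₂(5/72)]
  = 0.5059 + 0.3269 + 0.5299 + 0.2672
  = 1.6299 bits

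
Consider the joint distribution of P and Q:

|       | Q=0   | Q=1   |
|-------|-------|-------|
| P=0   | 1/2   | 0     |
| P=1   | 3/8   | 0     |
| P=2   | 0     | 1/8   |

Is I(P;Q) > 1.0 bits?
Marginal P(P) (row sums):
  P(P=0) = 1/2 + 0 = 1/2
  P(P=1) = 3/8 + 0 = 3/8
  P(P=2) = 0 + 1/8 = 1/8
Marginal P(Q) (column sums):
  P(Q=0) = 1/2 + 3/8 + 0 = 7/8
  P(Q=1) = 0 + 0 + 1/8 = 1/8

H(P) = -[(1/2)·log₂(1/2) + (3/8)·log₂(3/8) + (1/8)·log₂(1/8)]
  = 0.5000 + 0.5306 + 0.3750
  = 1.4056 bits
H(Q) = -[(7/8)·log₂(7/8) + (1/8)·log₂(1/8)]
  = 0.1686 + 0.3750
  = 0.5436 bits
H(P,Q) = -[(1/2)·log₂(1/2) + (3/8)·log₂(3/8) + (1/8)·log₂(1/8)]
  = 0.5000 + 0.5306 + 0.3750
  = 1.4056 bits

I(P;Q) = H(P) + H(Q) - H(P,Q)
  = 1.4056 + 0.5436 - 1.4056
  = 0.5436 bits

No. I(P;Q) = 0.5436 bits, which is ≤ 1.0 bits.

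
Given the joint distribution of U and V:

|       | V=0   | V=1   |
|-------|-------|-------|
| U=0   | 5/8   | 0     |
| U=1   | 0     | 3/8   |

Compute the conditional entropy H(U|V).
Marginal P(V) (column sums):
  P(V=0) = 5/8 + 0 = 5/8
  P(V=1) = 0 + 3/8 = 3/8

H(U|V) = -Σ P(U,V)·log₂ P(U|V), where P(U|V) = P(U,V) / P(V)
  (cells with P(U,V) = 0 contribute 0)
  (U=0,V=0): P(U|V) = (5/8)/(5/8) = 1;  -(5/8)·log₂(1) = 0.0000
  (U=1,V=1): P(U|V) = (3/8)/(3/8) = 1;  -(3/8)·log₂(1) = 0.0000
H(U|V) = 0.0000 + 0.0000
  = 0.0000 bits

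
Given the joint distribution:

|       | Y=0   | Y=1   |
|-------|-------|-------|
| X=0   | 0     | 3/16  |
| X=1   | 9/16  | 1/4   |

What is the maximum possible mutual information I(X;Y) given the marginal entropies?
The upper bound on mutual information is I(X;Y) ≤ min(H(X), H(Y)).

Marginal P(X) (row sums):
  P(X=0) = 0 + 3/16 = 3/16
  P(X=1) = 9/16 + 1/4 = 13/16
Marginal P(Y) (column sums):
  P(Y=0) = 0 + 9/16 = 9/16
  P(Y=1) = 3/16 + 1/4 = 7/16

H(X) = -[(3/16)·log₂(3/16) + (13/16)·log₂(13/16)]
  = 0.4528 + 0.2434
  = 0.6962 bits
H(Y) = -[(9/16)·log₂(9/16) + (7/16)·log₂(7/16)]
  = 0.4669 + 0.5218
  = 0.9887 bits

Maximum possible I(X;Y) = min(0.6962, 0.9887) = 0.6962 bits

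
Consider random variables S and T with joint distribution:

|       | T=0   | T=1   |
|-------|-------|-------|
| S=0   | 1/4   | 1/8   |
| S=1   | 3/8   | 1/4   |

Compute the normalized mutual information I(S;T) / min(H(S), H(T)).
Marginal P(S) (row sums):
  P(S=0) = 1/4 + 1/8 = 3/8
  P(S=1) = 3/8 + 1/4 = 5/8
Marginal P(T) (column sums):
  P(T=0) = 1/4 + 3/8 = 5/8
  P(T=1) = 1/8 + 1/4 = 3/8

H(S) = -[(3/8)·log₂(3/8) + (5/8)·log₂(5/8)]
  = 0.5306 + 0.4238
  = 0.9544 bits
H(T) = -[(5/8)·log₂(5/8) + (3/8)·log₂(3/8)]
  = 0.4238 + 0.5306
  = 0.9544 bits
H(S,T) = -[(1/4)·log₂(1/4) + (1/8)·log₂(1/8) + (3/8)·log₂(3/8) + (1/4)·log₂(1/4)]
  = 0.5000 + 0.3750 + 0.5306 + 0.5000
  = 1.9056 bits

I(S;T) = H(S) + H(T) - H(S,T)
  = 0.9544 + 0.9544 - 1.9056
  = 0.0032 bits

min(H(S), H(T)) = min(0.9544, 0.9544) = 0.9544 bits
Normalized MI = 0.0032 / 0.9544 = 0.0034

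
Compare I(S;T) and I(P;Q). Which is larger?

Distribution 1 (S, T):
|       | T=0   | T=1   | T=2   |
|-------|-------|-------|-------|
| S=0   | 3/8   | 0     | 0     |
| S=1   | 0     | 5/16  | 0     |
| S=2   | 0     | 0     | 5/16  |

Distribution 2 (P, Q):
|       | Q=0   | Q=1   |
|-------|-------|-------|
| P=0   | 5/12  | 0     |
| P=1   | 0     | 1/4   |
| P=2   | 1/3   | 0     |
Distribution 1 (S, T):
Marginal P(S) (row sums):
  P(S=0) = 3/8 + 0 + 0 = 3/8
  P(S=1) = 0 + 5/16 + 0 = 5/16
  P(S=2) = 0 + 0 + 5/16 = 5/16
Marginal P(T) (column sums):
  P(T=0) = 3/8 + 0 + 0 = 3/8
  P(T=1) = 0 + 5/16 + 0 = 5/16
  P(T=2) = 0 + 0 + 5/16 = 5/16

H(S) = -[(3/8)·log₂(3/8) + (5/16)·log₂(5/16) + (5/16)·log₂(5/16)]
  = 0.5306 + 0.5244 + 0.5244
  = 1.5794 bits
H(T) = -[(3/8)·log₂(3/8) + (5/16)·log₂(5/16) + (5/16)·log₂(5/16)]
  = 0.5306 + 0.5244 + 0.5244
  = 1.5794 bits
H(S,T) = -[(3/8)·log₂(3/8) + (5/16)·log₂(5/16) + (5/16)·log₂(5/16)]
  = 0.5306 + 0.5244 + 0.5244
  = 1.5794 bits

I(S;T) = H(S) + H(T) - H(S,T)
  = 1.5794 + 1.5794 - 1.5794
  = 1.5794 bits

Distribution 2 (P, Q):
Marginal P(P) (row sums):
  P(P=0) = 5/12 + 0 = 5/12
  P(P=1) = 0 + 1/4 = 1/4
  P(P=2) = 1/3 + 0 = 1/3
Marginal P(Q) (column sums):
  P(Q=0) = 5/12 + 0 + 1/3 = 3/4
  P(Q=1) = 0 + 1/4 + 0 = 1/4

H(P) = -[(5/12)·log₂(5/12) + (1/4)·log₂(1/4) + (1/3)·log₂(1/3)]
  = 0.5263 + 0.5000 + 0.5283
  = 1.5546 bits
H(Q) = -[(3/4)·log₂(3/4) + (1/4)·log₂(1/4)]
  = 0.3113 + 0.5000
  = 0.8113 bits
H(P,Q) = -[(5/12)·log₂(5/12) + (1/4)·log₂(1/4) + (1/3)·log₂(1/3)]
  = 0.5263 + 0.5000 + 0.5283
  = 1.5546 bits

I(P;Q) = H(P) + H(Q) - H(P,Q)
  = 1.5546 + 0.8113 - 1.5546
  = 0.8113 bits

I(S;T) = 1.5794 bits > I(P;Q) = 0.8113 bits, so (S, T) has the higher mutual information (stronger dependence).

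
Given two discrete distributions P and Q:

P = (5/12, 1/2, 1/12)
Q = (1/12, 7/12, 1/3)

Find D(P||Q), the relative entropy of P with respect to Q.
D(P||Q) = Σ P(i) log₂(P(i)/Q(i))
  i=0: (5/12) × log₂((5/12)/(1/12)) = (5/12) × log₂(5) = 0.9675
  i=1: (1/2) × log₂((1/2)/(7/12)) = (1/2) × log₂(6/7) = -0.1112
  i=2: (1/12) × log₂((1/12)/(1/3)) = (1/12) × log₂(1/4) = -0.1667
D(P||Q) = 0.9675 - 0.1112 - 0.1667
  = 0.6896 bits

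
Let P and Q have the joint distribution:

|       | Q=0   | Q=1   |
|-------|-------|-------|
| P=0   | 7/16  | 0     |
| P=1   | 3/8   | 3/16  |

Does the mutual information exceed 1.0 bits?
Marginal P(P) (row sums):
  P(P=0) = 7/16 + 0 = 7/16
  P(P=1) = 3/8 + 3/16 = 9/16
Marginal P(Q) (column sums):
  P(Q=0) = 7/16 + 3/8 = 13/16
  P(Q=1) = 0 + 3/16 = 3/16

H(P) = -[(7/16)·log₂(7/16) + (9/16)·log₂(9/16)]
  = 0.5218 + 0.4669
  = 0.9887 bits
H(Q) = -[(13/16)·log₂(13/16) + (3/16)·log₂(3/16)]
  = 0.2434 + 0.4528
  = 0.6962 bits
H(P,Q) = -[(7/16)·log₂(7/16) + (3/8)·log₂(3/8) + (3/16)·log₂(3/16)]
  = 0.5218 + 0.5306 + 0.4528
  = 1.5052 bits

I(P;Q) = H(P) + H(Q) - H(P,Q)
  = 0.9887 + 0.6962 - 1.5052
  = 0.1797 bits

No. I(P;Q) = 0.1797 bits, which is ≤ 1.0 bits.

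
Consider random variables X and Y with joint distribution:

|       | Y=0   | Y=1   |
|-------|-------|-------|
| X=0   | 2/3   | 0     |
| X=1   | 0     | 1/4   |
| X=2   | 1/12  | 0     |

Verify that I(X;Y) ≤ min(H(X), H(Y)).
Marginal P(X) (row sums):
  P(X=0) = 2/3 + 0 = 2/3
  P(X=1) = 0 + 1/4 = 1/4
  P(X=2) = 1/12 + 0 = 1/12
Marginal P(Y) (column sums):
  P(Y=0) = 2/3 + 0 + 1/12 = 3/4
  P(Y=1) = 0 + 1/4 + 0 = 1/4

H(X) = -[(2/3)·log₂(2/3) + (1/4)·log₂(1/4) + (1/12)·log₂(1/12)]
  = 0.3900 + 0.5000 + 0.2987
  = 1.1887 bits
H(Y) = -[(3/4)·log₂(3/4) + (1/4)·log₂(1/4)]
  = 0.3113 + 0.5000
  = 0.8113 bits
H(X,Y) = -[(2/3)·log₂(2/3) + (1/4)·log₂(1/4) + (1/12)·log₂(1/12)]
  = 0.3900 + 0.5000 + 0.2987
  = 1.1887 bits

I(X;Y) = H(X) + H(Y) - H(X,Y)
  = 1.1887 + 0.8113 - 1.1887
  = 0.8113 bits

min(H(X), H(Y)) = min(1.1887, 0.8113) = 0.8113 bits
Since 0.8113 ≤ 0.8113, the bound is satisfied ✓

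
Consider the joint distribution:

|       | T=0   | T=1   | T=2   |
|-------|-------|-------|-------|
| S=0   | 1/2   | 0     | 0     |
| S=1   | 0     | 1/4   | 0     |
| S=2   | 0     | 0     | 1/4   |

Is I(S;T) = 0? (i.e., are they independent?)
Marginal P(S) (row sums):
  P(S=0) = 1/2 + 0 + 0 = 1/2
  P(S=1) = 0 + 1/4 + 0 = 1/4
  P(S=2) = 0 + 0 + 1/4 = 1/4
Marginal P(T) (column sums):
  P(T=0) = 1/2 + 0 + 0 = 1/2
  P(T=1) = 0 + 1/4 + 0 = 1/4
  P(T=2) = 0 + 0 + 1/4 = 1/4

S and T are independent iff P(S=i,T=j) = P(S=i)·P(T=j) for every cell.
  P(S=0)·P(T=0) = 1/2 × 1/2 = 1/4, but P(S=0,T=0) = 1/2 ✗

No, S and T are not independent. Quantitatively, I(S;T) > 0:

H(S) = -[(1/2)·log₂(1/2) + (1/4)·log₂(1/4) + (1/4)·log₂(1/4)]
  = 0.5000 + 0.5000 + 0.5000
  = 1.5000 bits
H(T) = -[(1/2)·log₂(1/2) + (1/4)·log₂(1/4) + (1/4)·log₂(1/4)]
  = 0.5000 + 0.5000 + 0.5000
  = 1.5000 bits
H(S,T) = -[(1/2)·log₂(1/2) + (1/4)·log₂(1/4) + (1/4)·log₂(1/4)]
  = 0.5000 + 0.5000 + 0.5000
  = 1.5000 bits
I(S;T) = H(S) + H(T) - H(S,T) = 1.5000 + 1.5000 - 1.5000 = 1.5000 bits > 0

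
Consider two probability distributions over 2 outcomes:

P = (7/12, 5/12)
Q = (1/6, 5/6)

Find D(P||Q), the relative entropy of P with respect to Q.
D(P||Q) = Σ P(i) log₂(P(i)/Q(i))
  i=0: (7/12) × log₂((7/12)/(1/6)) = (7/12) × log₂(7/2) = 1.0543
  i=1: (5/12) × log₂((5/12)/(5/6)) = (5/12) × log₂(1/2) = -0.4167
D(P||Q) = 1.0543 - 0.4167
  = 0.6376 bits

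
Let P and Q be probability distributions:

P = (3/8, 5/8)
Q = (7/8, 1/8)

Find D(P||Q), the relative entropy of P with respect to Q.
D(P||Q) = Σ P(i) log₂(P(i)/Q(i))
  i=0: (3/8) × log₂((3/8)/(7/8)) = (3/8) × log₂(3/7) = -0.4584
  i=1: (5/8) × log₂((5/8)/(1/8)) = (5/8) × log₂(5) = 1.4512
D(P||Q) = -0.4584 + 1.4512
  = 0.9928 bits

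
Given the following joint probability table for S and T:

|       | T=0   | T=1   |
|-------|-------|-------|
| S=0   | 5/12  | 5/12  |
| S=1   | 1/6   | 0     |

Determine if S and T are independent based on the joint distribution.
Marginal P(S) (row sums):
  P(S=0) = 5/12 + 5/12 = 5/6
  P(S=1) = 1/6 + 0 = 1/6
Marginal P(T) (column sums):
  P(T=0) = 5/12 + 1/6 = 7/12
  P(T=1) = 5/12 + 0 = 5/12

S and T are independent iff P(S=i,T=j) = P(S=i)·P(T=j) for every cell.
  P(S=0)·P(T=0) = 5/6 × 7/12 = 35/72, but P(S=0,T=0) = 5/12 ✗

No, S and T are not independent. Quantitatively, I(S;T) > 0:

H(S) = -[(5/6)·log₂(5/6) + (1/6)·log₂(1/6)]
  = 0.2192 + 0.4308
  = 0.6500 bits
H(T) = -[(7/12)·log₂(7/12) + (5/12)·log₂(5/12)]
  = 0.4536 + 0.5263
  = 0.9799 bits
H(S,T) = -[(5/12)·log₂(5/12) + (5/12)·log₂(5/12) + (1/6)·log₂(1/6)]
  = 0.5263 + 0.5263 + 0.4308
  = 1.4834 bits
I(S;T) = H(S) + H(T) - H(S,T) = 0.6500 + 0.9799 - 1.4834 = 0.1465 bits > 0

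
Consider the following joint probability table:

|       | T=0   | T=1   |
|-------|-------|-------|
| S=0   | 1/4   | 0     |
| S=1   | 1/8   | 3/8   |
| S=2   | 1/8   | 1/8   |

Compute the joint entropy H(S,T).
H(S,T) = -Σ P(S,T) log₂ P(S,T), summed over the non-zero cells:
H(S,T) = -[(1/4)·log₂(1/4) + (1/8)·log₂(1/8) + (3/8)·log₂(3/8) + (1/8)·log₂(1/8) + (1/8)·log₂(1/8)]
  = 0.5000 + 0.3750 + 0.5306 + 0.3750 + 0.3750
  = 2.1556 bits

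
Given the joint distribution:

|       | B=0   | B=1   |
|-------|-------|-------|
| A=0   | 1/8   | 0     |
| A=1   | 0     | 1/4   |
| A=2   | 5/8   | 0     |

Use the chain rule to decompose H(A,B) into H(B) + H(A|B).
By the chain rule: H(A,B) = H(B) + H(A|B)

Marginal P(B) (column sums):
  P(B=0) = 1/8 + 0 + 5/8 = 3/4
  P(B=1) = 0 + 1/4 + 0 = 1/4
H(B) = -[(3/4)·log₂(3/4) + (1/4)·log₂(1/4)]
  = 0.3113 + 0.5000
  = 0.8113 bits
H(A|B) = -Σ P(A,B)·log₂ P(A|B), where P(A|B) = P(A,B) / P(B)
  (cells with P(A,B) = 0 contribute 0)
  (A=0,B=0): P(A|B) = (1/8)/(3/4) = 1/6;  -(1/8)·log₂(1/6) = 0.3231
  (A=1,B=1): P(A|B) = (1/4)/(1/4) = 1;  -(1/4)·log₂(1) = 0.0000
  (A=2,B=0): P(A|B) = (5/8)/(3/4) = 5/6;  -(5/8)·log₂(5/6) = 0.1644
H(A|B) = 0.3231 + 0.0000 + 0.1644
  = 0.4875 bits

H(A,B) = H(B) + H(A|B) = 0.8113 + 0.4875 = 1.2988 bits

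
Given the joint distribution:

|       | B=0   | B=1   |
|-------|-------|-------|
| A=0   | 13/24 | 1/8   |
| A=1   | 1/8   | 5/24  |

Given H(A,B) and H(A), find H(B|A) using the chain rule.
From the chain rule: H(A,B) = H(A) + H(B|A)
Therefore: H(B|A) = H(A,B) - H(A)

H(A,B) = -[(13/24)·log₂(13/24) + (1/8)·log₂(1/8) + (1/8)·log₂(1/8) + (5/24)·log₂(5/24)]
  = 0.4791 + 0.3750 + 0.3750 + 0.4715
  = 1.7006 bits
Marginal P(A) (row sums):
  P(A=0) = 13/24 + 1/8 = 2/3
  P(A=1) = 1/8 + 5/24 = 1/3
H(A) = -[(2/3)·log₂(2/3) + (1/3)·log₂(1/3)]
  = 0.3900 + 0.5283
  = 0.9183 bits

H(B|A) = 1.7006 - 0.9183 = 0.7823 bits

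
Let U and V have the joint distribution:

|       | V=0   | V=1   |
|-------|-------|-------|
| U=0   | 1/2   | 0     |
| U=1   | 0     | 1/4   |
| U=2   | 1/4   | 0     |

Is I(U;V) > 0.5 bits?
Marginal P(U) (row sums):
  P(U=0) = 1/2 + 0 = 1/2
  P(U=1) = 0 + 1/4 = 1/4
  P(U=2) = 1/4 + 0 = 1/4
Marginal P(V) (column sums):
  P(V=0) = 1/2 + 0 + 1/4 = 3/4
  P(V=1) = 0 + 1/4 + 0 = 1/4

H(U) = -[(1/2)·log₂(1/2) + (1/4)·log₂(1/4) + (1/4)·log₂(1/4)]
  = 0.5000 + 0.5000 + 0.5000
  = 1.5000 bits
H(V) = -[(3/4)·log₂(3/4) + (1/4)·log₂(1/4)]
  = 0.3113 + 0.5000
  = 0.8113 bits
H(U,V) = -[(1/2)·log₂(1/2) + (1/4)·log₂(1/4) + (1/4)·log₂(1/4)]
  = 0.5000 + 0.5000 + 0.5000
  = 1.5000 bits

I(U;V) = H(U) + H(V) - H(U,V)
  = 1.5000 + 0.8113 - 1.5000
  = 0.8113 bits

Yes. I(U;V) = 0.8113 bits, which is > 0.5 bits.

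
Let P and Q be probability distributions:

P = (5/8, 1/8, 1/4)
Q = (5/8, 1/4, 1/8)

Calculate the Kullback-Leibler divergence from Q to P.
D(P||Q) = Σ P(i) log₂(P(i)/Q(i))
  i=0: (5/8) × log₂((5/8)/(5/8)) = (5/8) × log₂(1) = 0.0000
  i=1: (1/8) × log₂((1/8)/(1/4)) = (1/8) × log₂(1/2) = -0.1250
  i=2: (1/4) × log₂((1/4)/(1/8)) = (1/4) × log₂(2) = 0.2500
D(P||Q) = 0.0000 - 0.1250 + 0.2500
  = 0.1250 bits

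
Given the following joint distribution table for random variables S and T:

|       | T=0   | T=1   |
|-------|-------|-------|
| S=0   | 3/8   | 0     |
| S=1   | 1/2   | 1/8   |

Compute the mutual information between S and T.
Marginal P(S) (row sums):
  P(S=0) = 3/8 + 0 = 3/8
  P(S=1) = 1/2 + 1/8 = 5/8
Marginal P(T) (column sums):
  P(T=0) = 3/8 + 1/2 = 7/8
  P(T=1) = 0 + 1/8 = 1/8

H(S) = -[(3/8)·log₂(3/8) + (5/8)·log₂(5/8)]
  = 0.5306 + 0.4238
  = 0.9544 bits
H(T) = -[(7/8)·log₂(7/8) + (1/8)·log₂(1/8)]
  = 0.1686 + 0.3750
  = 0.5436 bits
H(S,T) = -[(3/8)·log₂(3/8) + (1/2)·log₂(1/2) + (1/8)·log₂(1/8)]
  = 0.5306 + 0.5000 + 0.3750
  = 1.4056 bits

I(S;T) = H(S) + H(T) - H(S,T)
  = 0.9544 + 0.5436 - 1.4056
  = 0.0924 bits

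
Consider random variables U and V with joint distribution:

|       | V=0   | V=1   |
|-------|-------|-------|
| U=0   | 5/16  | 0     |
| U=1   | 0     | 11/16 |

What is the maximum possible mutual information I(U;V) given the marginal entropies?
The upper bound on mutual information is I(U;V) ≤ min(H(U), H(V)).

Marginal P(U) (row sums):
  P(U=0) = 5/16 + 0 = 5/16
  P(U=1) = 0 + 11/16 = 11/16
Marginal P(V) (column sums):
  P(V=0) = 5/16 + 0 = 5/16
  P(V=1) = 0 + 11/16 = 11/16

H(U) = -[(5/16)·log₂(5/16) + (11/16)·log₂(11/16)]
  = 0.5244 + 0.3716
  = 0.8960 bits
H(V) = -[(5/16)·log₂(5/16) + (11/16)·log₂(11/16)]
  = 0.5244 + 0.3716
  = 0.8960 bits

Maximum possible I(U;V) = min(0.8960, 0.8960) = 0.8960 bits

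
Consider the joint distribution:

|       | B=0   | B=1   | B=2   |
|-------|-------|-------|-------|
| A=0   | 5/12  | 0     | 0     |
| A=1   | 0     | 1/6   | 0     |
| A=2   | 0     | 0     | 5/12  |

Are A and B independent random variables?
Marginal P(A) (row sums):
  P(A=0) = 5/12 + 0 + 0 = 5/12
  P(A=1) = 0 + 1/6 + 0 = 1/6
  P(A=2) = 0 + 0 + 5/12 = 5/12
Marginal P(B) (column sums):
  P(B=0) = 5/12 + 0 + 0 = 5/12
  P(B=1) = 0 + 1/6 + 0 = 1/6
  P(B=2) = 0 + 0 + 5/12 = 5/12

A and B are independent iff P(A=i,B=j) = P(A=i)·P(B=j) for every cell.
  P(A=0)·P(B=0) = 5/12 × 5/12 = 25/144, but P(A=0,B=0) = 5/12 ✗

No, A and B are not independent. Quantitatively, I(A;B) > 0:

H(A) = -[(5/12)·log₂(5/12) + (1/6)·log₂(1/6) + (5/12)·log₂(5/12)]
  = 0.5263 + 0.4308 + 0.5263
  = 1.4834 bits
H(B) = -[(5/12)·log₂(5/12) + (1/6)·log₂(1/6) + (5/12)·log₂(5/12)]
  = 0.5263 + 0.4308 + 0.5263
  = 1.4834 bits
H(A,B) = -[(5/12)·log₂(5/12) + (1/6)·log₂(1/6) + (5/12)·log₂(5/12)]
  = 0.5263 + 0.4308 + 0.5263
  = 1.4834 bits
I(A;B) = H(A) + H(B) - H(A,B) = 1.4834 + 1.4834 - 1.4834 = 1.4834 bits > 0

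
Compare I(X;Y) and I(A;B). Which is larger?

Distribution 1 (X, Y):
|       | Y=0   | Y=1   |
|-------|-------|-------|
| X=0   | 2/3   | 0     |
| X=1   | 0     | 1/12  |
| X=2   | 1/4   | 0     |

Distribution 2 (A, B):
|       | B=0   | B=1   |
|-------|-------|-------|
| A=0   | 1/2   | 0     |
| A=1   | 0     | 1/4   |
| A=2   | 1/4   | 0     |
Distribution 1 (X, Y):
Marginal P(X) (row sums):
  P(X=0) = 2/3 + 0 = 2/3
  P(X=1) = 0 + 1/12 = 1/12
  P(X=2) = 1/4 + 0 = 1/4
Marginal P(Y) (column sums):
  P(Y=0) = 2/3 + 0 + 1/4 = 11/12
  P(Y=1) = 0 + 1/12 + 0 = 1/12

H(X) = -[(2/3)·log₂(2/3) + (1/12)·log₂(1/12) + (1/4)·log₂(1/4)]
  = 0.3900 + 0.2987 + 0.5000
  = 1.1887 bits
H(Y) = -[(11/12)·log₂(11/12) + (1/12)·log₂(1/12)]
  = 0.1151 + 0.2987
  = 0.4138 bits
H(X,Y) = -[(2/3)·log₂(2/3) + (1/12)·log₂(1/12) + (1/4)·log₂(1/4)]
  = 0.3900 + 0.2987 + 0.5000
  = 1.1887 bits

I(X;Y) = H(X) + H(Y) - H(X,Y)
  = 1.1887 + 0.4138 - 1.1887
  = 0.4138 bits

Distribution 2 (A, B):
Marginal P(A) (row sums):
  P(A=0) = 1/2 + 0 = 1/2
  P(A=1) = 0 + 1/4 = 1/4
  P(A=2) = 1/4 + 0 = 1/4
Marginal P(B) (column sums):
  P(B=0) = 1/2 + 0 + 1/4 = 3/4
  P(B=1) = 0 + 1/4 + 0 = 1/4

H(A) = -[(1/2)·log₂(1/2) + (1/4)·log₂(1/4) + (1/4)·log₂(1/4)]
  = 0.5000 + 0.5000 + 0.5000
  = 1.5000 bits
H(B) = -[(3/4)·log₂(3/4) + (1/4)·log₂(1/4)]
  = 0.3113 + 0.5000
  = 0.8113 bits
H(A,B) = -[(1/2)·log₂(1/2) + (1/4)·log₂(1/4) + (1/4)·log₂(1/4)]
  = 0.5000 + 0.5000 + 0.5000
  = 1.5000 bits

I(A;B) = H(A) + H(B) - H(A,B)
  = 1.5000 + 0.8113 - 1.5000
  = 0.8113 bits

I(A;B) = 0.8113 bits > I(X;Y) = 0.4138 bits, so (A, B) has the higher mutual information (stronger dependence).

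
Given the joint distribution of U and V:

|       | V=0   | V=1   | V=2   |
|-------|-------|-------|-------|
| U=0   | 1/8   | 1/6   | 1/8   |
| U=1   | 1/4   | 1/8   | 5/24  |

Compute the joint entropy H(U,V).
H(U,V) = -Σ P(U,V) log₂ P(U,V), summed over the non-zero cells:
H(U,V) = -[(1/8)·log₂(1/8) + (1/6)·log₂(1/6) + (1/8)·log₂(1/8) + (1/4)·log₂(1/4) + (1/8)·log₂(1/8) + (5/24)·log₂(5/24)]
  = 0.3750 + 0.4308 + 0.3750 + 0.5000 + 0.3750 + 0.4715
  = 2.5273 bits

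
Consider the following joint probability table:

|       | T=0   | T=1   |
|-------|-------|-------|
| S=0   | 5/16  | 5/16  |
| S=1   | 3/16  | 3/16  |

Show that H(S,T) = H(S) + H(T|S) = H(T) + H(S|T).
Marginal P(S) (row sums):
  P(S=0) = 5/16 + 5/16 = 5/8
  P(S=1) = 3/16 + 3/16 = 3/8
Marginal P(T) (column sums):
  P(T=0) = 5/16 + 3/16 = 1/2
  P(T=1) = 5/16 + 3/16 = 1/2

Decomposition 1: H(S) + H(T|S)
H(S) = -[(5/8)·log₂(5/8) + (3/8)·log₂(3/8)]
  = 0.4238 + 0.5306
  = 0.9544 bits
H(T|S) = -Σ P(S,T)·log₂ P(T|S), where P(T|S) = P(S,T) / P(S)
  (S=0,T=0): P(T|S) = (5/16)/(5/8) = 1/2;  -(5/16)·log₂(1/2) = 0.3125
  (S=0,T=1): P(T|S) = (5/16)/(5/8) = 1/2;  -(5/16)·log₂(1/2) = 0.3125
  (S=1,T=0): P(T|S) = (3/16)/(3/8) = 1/2;  -(3/16)·log₂(1/2) = 0.1875
  (S=1,T=1): P(T|S) = (3/16)/(3/8) = 1/2;  -(3/16)·log₂(1/2) = 0.1875
H(T|S) = 0.3125 + 0.3125 + 0.1875 + 0.1875
  = 1.0000 bits
H(S) + H(T|S) = 0.9544 + 1.0000 = 1.9544 bits

Decomposition 2: H(T) + H(S|T)
H(T) = -[(1/2)·log₂(1/2) + (1/2)·log₂(1/2)]
  = 0.5000 + 0.5000
  = 1.0000 bits
H(S|T) = -Σ P(S,T)·log₂ P(S|T), where P(S|T) = P(S,T) / P(T)
  (S=0,T=0): P(S|T) = (5/16)/(1/2) = 5/8;  -(5/16)·log₂(5/8) = 0.2119
  (S=0,T=1): P(S|T) = (5/16)/(1/2) = 5/8;  -(5/16)·log₂(5/8) = 0.2119
  (S=1,T=0): P(S|T) = (3/16)/(1/2) = 3/8;  -(3/16)·log₂(3/8) = 0.2653
  (S=1,T=1): P(S|T) = (3/16)/(1/2) = 3/8;  -(3/16)·log₂(3/8) = 0.2653
H(S|T) = 0.2119 + 0.2119 + 0.2653 + 0.2653
  = 0.9544 bits
H(T) + H(S|T) = 1.0000 + 0.9544 = 1.9544 bits

Direct computation of the joint entropy:
H(S,T) = -[(5/16)·log₂(5/16) + (5/16)·log₂(5/16) + (3/16)·log₂(3/16) + (3/16)·log₂(3/16)]
  = 0.5244 + 0.5244 + 0.4528 + 0.4528
  = 1.9544 bits

All three agree: H(S,T) = 1.9544 bits ✓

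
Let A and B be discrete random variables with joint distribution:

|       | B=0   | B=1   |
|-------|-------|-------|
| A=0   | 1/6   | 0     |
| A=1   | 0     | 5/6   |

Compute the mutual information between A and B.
Marginal P(A) (row sums):
  P(A=0) = 1/6 + 0 = 1/6
  P(A=1) = 0 + 5/6 = 5/6
Marginal P(B) (column sums):
  P(B=0) = 1/6 + 0 = 1/6
  P(B=1) = 0 + 5/6 = 5/6

H(A) = -[(1/6)·log₂(1/6) + (5/6)·log₂(5/6)]
  = 0.4308 + 0.2192
  = 0.6500 bits
H(B) = -[(1/6)·log₂(1/6) + (5/6)·log₂(5/6)]
  = 0.4308 + 0.2192
  = 0.6500 bits
H(A,B) = -[(1/6)·log₂(1/6) + (5/6)·log₂(5/6)]
  = 0.4308 + 0.2192
  = 0.6500 bits

I(A;B) = H(A) + H(B) - H(A,B)
  = 0.6500 + 0.6500 - 0.6500
  = 0.6500 bits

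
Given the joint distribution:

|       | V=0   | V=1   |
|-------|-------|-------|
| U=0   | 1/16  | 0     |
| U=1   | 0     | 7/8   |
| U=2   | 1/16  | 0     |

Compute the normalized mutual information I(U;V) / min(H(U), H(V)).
Marginal P(U) (row sums):
  P(U=0) = 1/16 + 0 = 1/16
  P(U=1) = 0 + 7/8 = 7/8
  P(U=2) = 1/16 + 0 = 1/16
Marginal P(V) (column sums):
  P(V=0) = 1/16 + 0 + 1/16 = 1/8
  P(V=1) = 0 + 7/8 + 0 = 7/8

H(U) = -[(1/16)·log₂(1/16) + (7/8)·log₂(7/8) + (1/16)·log₂(1/16)]
  = 0.2500 + 0.1686 + 0.2500
  = 0.6686 bits
H(V) = -[(1/8)·log₂(1/8) + (7/8)·log₂(7/8)]
  = 0.3750 + 0.1686
  = 0.5436 bits
H(U,V) = -[(1/16)·log₂(1/16) + (7/8)·log₂(7/8) + (1/16)·log₂(1/16)]
  = 0.2500 + 0.1686 + 0.2500
  = 0.6686 bits

I(U;V) = H(U) + H(V) - H(U,V)
  = 0.6686 + 0.5436 - 0.6686
  = 0.5436 bits

min(H(U), H(V)) = min(0.6686, 0.5436) = 0.5436 bits
Normalized MI = 0.5436 / 0.5436 = 1.0000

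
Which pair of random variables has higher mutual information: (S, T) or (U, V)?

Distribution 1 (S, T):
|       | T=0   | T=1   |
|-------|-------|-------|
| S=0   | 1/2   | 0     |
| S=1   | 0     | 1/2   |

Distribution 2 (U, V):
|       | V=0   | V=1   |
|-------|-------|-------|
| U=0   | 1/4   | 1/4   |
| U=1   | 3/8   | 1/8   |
Distribution 1 (S, T):
Marginal P(S) (row sums):
  P(S=0) = 1/2 + 0 = 1/2
  P(S=1) = 0 + 1/2 = 1/2
Marginal P(T) (column sums):
  P(T=0) = 1/2 + 0 = 1/2
  P(T=1) = 0 + 1/2 = 1/2

H(S) = -[(1/2)·log₂(1/2) + (1/2)·log₂(1/2)]
  = 0.5000 + 0.5000
  = 1.0000 bits
H(T) = -[(1/2)·log₂(1/2) + (1/2)·log₂(1/2)]
  = 0.5000 + 0.5000
  = 1.0000 bits
H(S,T) = -[(1/2)·log₂(1/2) + (1/2)·log₂(1/2)]
  = 0.5000 + 0.5000
  = 1.0000 bits

I(S;T) = H(S) + H(T) - H(S,T)
  = 1.0000 + 1.0000 - 1.0000
  = 1.0000 bits

Distribution 2 (U, V):
Marginal P(U) (row sums):
  P(U=0) = 1/4 + 1/4 = 1/2
  P(U=1) = 3/8 + 1/8 = 1/2
Marginal P(V) (column sums):
  P(V=0) = 1/4 + 3/8 = 5/8
  P(V=1) = 1/4 + 1/8 = 3/8

H(U) = -[(1/2)·log₂(1/2) + (1/2)·log₂(1/2)]
  = 0.5000 + 0.5000
  = 1.0000 bits
H(V) = -[(5/8)·log₂(5/8) + (3/8)·log₂(3/8)]
  = 0.4238 + 0.5306
  = 0.9544 bits
H(U,V) = -[(1/4)·log₂(1/4) + (1/4)·log₂(1/4) + (3/8)·log₂(3/8) + (1/8)·log₂(1/8)]
  = 0.5000 + 0.5000 + 0.5306 + 0.3750
  = 1.9056 bits

I(U;V) = H(U) + H(V) - H(U,V)
  = 1.0000 + 0.9544 - 1.9056
  = 0.0488 bits

I(S;T) = 1.0000 bits > I(U;V) = 0.0488 bits, so (S, T) has the higher mutual information (stronger dependence).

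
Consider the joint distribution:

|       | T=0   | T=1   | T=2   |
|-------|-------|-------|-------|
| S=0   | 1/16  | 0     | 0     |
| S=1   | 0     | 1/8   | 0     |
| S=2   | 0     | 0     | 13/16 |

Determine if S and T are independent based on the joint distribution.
Marginal P(S) (row sums):
  P(S=0) = 1/16 + 0 + 0 = 1/16
  P(S=1) = 0 + 1/8 + 0 = 1/8
  P(S=2) = 0 + 0 + 13/16 = 13/16
Marginal P(T) (column sums):
  P(T=0) = 1/16 + 0 + 0 = 1/16
  P(T=1) = 0 + 1/8 + 0 = 1/8
  P(T=2) = 0 + 0 + 13/16 = 13/16

S and T are independent iff P(S=i,T=j) = P(S=i)·P(T=j) for every cell.
  P(S=0)·P(T=0) = 1/16 × 1/16 = 1/256, but P(S=0,T=0) = 1/16 ✗

No, S and T are not independent. Quantitatively, I(S;T) > 0:

H(S) = -[(1/16)·log₂(1/16) + (1/8)·log₂(1/8) + (13/16)·log₂(13/16)]
  = 0.2500 + 0.3750 + 0.2434
  = 0.8684 bits
H(T) = -[(1/16)·log₂(1/16) + (1/8)·log₂(1/8) + (13/16)·log₂(13/16)]
  = 0.2500 + 0.3750 + 0.2434
  = 0.8684 bits
H(S,T) = -[(1/16)·log₂(1/16) + (1/8)·log₂(1/8) + (13/16)·log₂(13/16)]
  = 0.2500 + 0.3750 + 0.2434
  = 0.8684 bits
I(S;T) = H(S) + H(T) - H(S,T) = 0.8684 + 0.8684 - 0.8684 = 0.8684 bits > 0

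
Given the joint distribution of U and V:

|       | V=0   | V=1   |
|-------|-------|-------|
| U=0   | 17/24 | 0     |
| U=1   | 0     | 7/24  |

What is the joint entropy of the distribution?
H(U,V) = -Σ P(U,V) log₂ P(U,V), summed over the non-zero cells:
H(U,V) = -[(17/24)·log₂(17/24) + (7/24)·log₂(7/24)]
  = 0.3524 + 0.5185
  = 0.8709 bits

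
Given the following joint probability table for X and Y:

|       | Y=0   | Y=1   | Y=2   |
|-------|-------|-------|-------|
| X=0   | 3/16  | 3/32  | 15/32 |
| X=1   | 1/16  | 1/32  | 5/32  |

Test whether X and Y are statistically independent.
Marginal P(X) (row sums):
  P(X=0) = 3/16 + 3/32 + 15/32 = 3/4
  P(X=1) = 1/16 + 1/32 + 5/32 = 1/4
Marginal P(Y) (column sums):
  P(Y=0) = 3/16 + 1/16 = 1/4
  P(Y=1) = 3/32 + 1/32 = 1/8
  P(Y=2) = 15/32 + 5/32 = 5/8

X and Y are independent iff P(X=i,Y=j) = P(X=i)·P(Y=j) for every cell.
  P(X=0)·P(Y=0) = 3/4 × 1/4 = 3/16 = P(X=0,Y=0) ✓
  P(X=0)·P(Y=1) = 3/4 × 1/8 = 3/32 = P(X=0,Y=1) ✓
  P(X=0)·P(Y=2) = 3/4 × 5/8 = 15/32 = P(X=0,Y=2) ✓
  P(X=1)·P(Y=0) = 1/4 × 1/4 = 1/16 = P(X=1,Y=0) ✓
  P(X=1)·P(Y=1) = 1/4 × 1/8 = 1/32 = P(X=1,Y=1) ✓
  P(X=1)·P(Y=2) = 1/4 × 5/8 = 5/32 = P(X=1,Y=2) ✓

Yes, X and Y are independent: every cell factors, so I(X;Y) = 0 bits.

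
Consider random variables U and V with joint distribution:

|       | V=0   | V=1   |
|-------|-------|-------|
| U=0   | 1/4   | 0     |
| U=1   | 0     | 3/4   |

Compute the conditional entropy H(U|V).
Marginal P(V) (column sums):
  P(V=0) = 1/4 + 0 = 1/4
  P(V=1) = 0 + 3/4 = 3/4

H(U|V) = -Σ P(U,V)·log₂ P(U|V), where P(U|V) = P(U,V) / P(V)
  (cells with P(U,V) = 0 contribute 0)
  (U=0,V=0): P(U|V) = (1/4)/(1/4) = 1;  -(1/4)·log₂(1) = 0.0000
  (U=1,V=1): P(U|V) = (3/4)/(3/4) = 1;  -(3/4)·log₂(1) = 0.0000
H(U|V) = 0.0000 + 0.0000
  = 0.0000 bits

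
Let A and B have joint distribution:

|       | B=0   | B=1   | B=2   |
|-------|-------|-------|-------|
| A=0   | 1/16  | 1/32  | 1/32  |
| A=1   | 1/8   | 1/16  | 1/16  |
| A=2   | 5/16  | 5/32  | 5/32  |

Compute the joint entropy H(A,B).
H(A,B) = -Σ P(A,B) log₂ P(A,B), summed over the non-zero cells:
H(A,B) = -[(1/16)·log₂(1/16) + (1/32)·log₂(1/32) + (1/32)·log₂(1/32) + (1/8)·log₂(1/8) + (1/16)·log₂(1/16) + (1/16)·log₂(1/16) + (5/16)·log₂(5/16) + (5/32)·log₂(5/32) + (5/32)·log₂(5/32)]
  = 0.2500 + 0.1563 + 0.1563 + 0.3750 + 0.2500 + 0.2500 + 0.5244 + 0.4184 + 0.4184
  = 2.7988 bits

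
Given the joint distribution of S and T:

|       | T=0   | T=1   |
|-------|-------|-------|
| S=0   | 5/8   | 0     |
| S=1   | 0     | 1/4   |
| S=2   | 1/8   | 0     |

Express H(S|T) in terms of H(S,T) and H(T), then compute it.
H(S|T) = H(S,T) - H(T)

Marginal P(T) (column sums):
  P(T=0) = 5/8 + 0 + 1/8 = 3/4
  P(T=1) = 0 + 1/4 + 0 = 1/4

H(S,T) = -[(5/8)·log₂(5/8) + (1/4)·log₂(1/4) + (1/8)·log₂(1/8)]
  = 0.4238 + 0.5000 + 0.3750
  = 1.2988 bits
H(T) = -[(3/4)·log₂(3/4) + (1/4)·log₂(1/4)]
  = 0.3113 + 0.5000
  = 0.8113 bits

H(S|T) = 1.2988 - 0.8113 = 0.4875 bits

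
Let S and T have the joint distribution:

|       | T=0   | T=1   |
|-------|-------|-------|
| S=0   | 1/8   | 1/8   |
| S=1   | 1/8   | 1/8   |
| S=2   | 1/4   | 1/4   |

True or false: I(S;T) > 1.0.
Marginal P(S) (row sums):
  P(S=0) = 1/8 + 1/8 = 1/4
  P(S=1) = 1/8 + 1/8 = 1/4
  P(S=2) = 1/4 + 1/4 = 1/2
Marginal P(T) (column sums):
  P(T=0) = 1/8 + 1/8 + 1/4 = 1/2
  P(T=1) = 1/8 + 1/8 + 1/4 = 1/2

H(S) = -[(1/4)·log₂(1/4) + (1/4)·log₂(1/4) + (1/2)·log₂(1/2)]
  = 0.5000 + 0.5000 + 0.5000
  = 1.5000 bits
H(T) = -[(1/2)·log₂(1/2) + (1/2)·log₂(1/2)]
  = 0.5000 + 0.5000
  = 1.0000 bits
H(S,T) = -[(1/8)·log₂(1/8) + (1/8)·log₂(1/8) + (1/8)·log₂(1/8) + (1/8)·log₂(1/8) + (1/4)·log₂(1/4) + (1/4)·log₂(1/4)]
  = 0.3750 + 0.3750 + 0.3750 + 0.3750 + 0.5000 + 0.5000
  = 2.5000 bits

I(S;T) = H(S) + H(T) - H(S,T)
  = 1.5000 + 1.0000 - 2.5000
  = 0.0000 bits

False. I(S;T) = 0.0000 bits, which is ≤ 1.0 bits.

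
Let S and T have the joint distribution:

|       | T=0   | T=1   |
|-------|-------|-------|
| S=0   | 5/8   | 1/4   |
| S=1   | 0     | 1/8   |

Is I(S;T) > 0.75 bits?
Marginal P(S) (row sums):
  P(S=0) = 5/8 + 1/4 = 7/8
  P(S=1) = 0 + 1/8 = 1/8
Marginal P(T) (column sums):
  P(T=0) = 5/8 + 0 = 5/8
  P(T=1) = 1/4 + 1/8 = 3/8

H(S) = -[(7/8)·log₂(7/8) + (1/8)·log₂(1/8)]
  = 0.1686 + 0.3750
  = 0.5436 bits
H(T) = -[(5/8)·log₂(5/8) + (3/8)·log₂(3/8)]
  = 0.4238 + 0.5306
  = 0.9544 bits
H(S,T) = -[(5/8)·log₂(5/8) + (1/4)·log₂(1/4) + (1/8)·log₂(1/8)]
  = 0.4238 + 0.5000 + 0.3750
  = 1.2988 bits

I(S;T) = H(S) + H(T) - H(S,T)
  = 0.5436 + 0.9544 - 1.2988
  = 0.1992 bits

No. I(S;T) = 0.1992 bits, which is ≤ 0.75 bits.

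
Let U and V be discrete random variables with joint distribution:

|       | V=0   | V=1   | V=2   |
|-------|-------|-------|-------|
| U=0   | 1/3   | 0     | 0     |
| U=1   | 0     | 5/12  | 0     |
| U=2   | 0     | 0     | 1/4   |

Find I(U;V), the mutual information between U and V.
Marginal P(U) (row sums):
  P(U=0) = 1/3 + 0 + 0 = 1/3
  P(U=1) = 0 + 5/12 + 0 = 5/12
  P(U=2) = 0 + 0 + 1/4 = 1/4
Marginal P(V) (column sums):
  P(V=0) = 1/3 + 0 + 0 = 1/3
  P(V=1) = 0 + 5/12 + 0 = 5/12
  P(V=2) = 0 + 0 + 1/4 = 1/4

H(U) = -[(1/3)·log₂(1/3) + (5/12)·log₂(5/12) + (1/4)·log₂(1/4)]
  = 0.5283 + 0.5263 + 0.5000
  = 1.5546 bits
H(V) = -[(1/3)·log₂(1/3) + (5/12)·log₂(5/12) + (1/4)·log₂(1/4)]
  = 0.5283 + 0.5263 + 0.5000
  = 1.5546 bits
H(U,V) = -[(1/3)·log₂(1/3) + (5/12)·log₂(5/12) + (1/4)·log₂(1/4)]
  = 0.5283 + 0.5263 + 0.5000
  = 1.5546 bits

I(U;V) = H(U) + H(V) - H(U,V)
  = 1.5546 + 1.5546 - 1.5546
  = 1.5546 bits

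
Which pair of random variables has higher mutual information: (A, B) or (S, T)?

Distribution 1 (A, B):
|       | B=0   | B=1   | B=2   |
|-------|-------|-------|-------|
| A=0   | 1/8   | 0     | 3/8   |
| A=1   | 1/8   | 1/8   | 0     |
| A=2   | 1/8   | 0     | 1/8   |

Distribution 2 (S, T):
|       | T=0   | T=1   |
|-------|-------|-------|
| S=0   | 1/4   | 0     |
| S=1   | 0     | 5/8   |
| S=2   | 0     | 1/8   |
Distribution 1 (A, B):
Marginal P(A) (row sums):
  P(A=0) = 1/8 + 0 + 3/8 = 1/2
  P(A=1) = 1/8 + 1/8 + 0 = 1/4
  P(A=2) = 1/8 + 0 + 1/8 = 1/4
Marginal P(B) (column sums):
  P(B=0) = 1/8 + 1/8 + 1/8 = 3/8
  P(B=1) = 0 + 1/8 + 0 = 1/8
  P(B=2) = 3/8 + 0 + 1/8 = 1/2

H(A) = -[(1/2)·log₂(1/2) + (1/4)·log₂(1/4) + (1/4)·log₂(1/4)]
  = 0.5000 + 0.5000 + 0.5000
  = 1.5000 bits
H(B) = -[(3/8)·log₂(3/8) + (1/8)·log₂(1/8) + (1/2)·log₂(1/2)]
  = 0.5306 + 0.3750 + 0.5000
  = 1.4056 bits
H(A,B) = -[(1/8)·log₂(1/8) + (3/8)·log₂(3/8) + (1/8)·log₂(1/8) + (1/8)·log₂(1/8) + (1/8)·log₂(1/8) + (1/8)·log₂(1/8)]
  = 0.3750 + 0.5306 + 0.3750 + 0.3750 + 0.3750 + 0.3750
  = 2.4056 bits

I(A;B) = H(A) + H(B) - H(A,B)
  = 1.5000 + 1.4056 - 2.4056
  = 0.5000 bits

Distribution 2 (S, T):
Marginal P(S) (row sums):
  P(S=0) = 1/4 + 0 = 1/4
  P(S=1) = 0 + 5/8 = 5/8
  P(S=2) = 0 + 1/8 = 1/8
Marginal P(T) (column sums):
  P(T=0) = 1/4 + 0 + 0 = 1/4
  P(T=1) = 0 + 5/8 + 1/8 = 3/4

H(S) = -[(1/4)·log₂(1/4) + (5/8)·log₂(5/8) + (1/8)·log₂(1/8)]
  = 0.5000 + 0.4238 + 0.3750
  = 1.2988 bits
H(T) = -[(1/4)·log₂(1/4) + (3/4)·log₂(3/4)]
  = 0.5000 + 0.3113
  = 0.8113 bits
H(S,T) = -[(1/4)·log₂(1/4) + (5/8)·log₂(5/8) + (1/8)·log₂(1/8)]
  = 0.5000 + 0.4238 + 0.3750
  = 1.2988 bits

I(S;T) = H(S) + H(T) - H(S,T)
  = 1.2988 + 0.8113 - 1.2988
  = 0.8113 bits

I(S;T) = 0.8113 bits > I(A;B) = 0.5000 bits, so (S, T) has the higher mutual information (stronger dependence).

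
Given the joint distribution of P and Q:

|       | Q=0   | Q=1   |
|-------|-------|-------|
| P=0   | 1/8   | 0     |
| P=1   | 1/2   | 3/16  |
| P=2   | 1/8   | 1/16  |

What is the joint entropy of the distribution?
H(P,Q) = -Σ P(P,Q) log₂ P(P,Q), summed over the non-zero cells:
H(P,Q) = -[(1/8)·log₂(1/8) + (1/2)·log₂(1/2) + (3/16)·log₂(3/16) + (1/8)·log₂(1/8) + (1/16)·log₂(1/16)]
  = 0.3750 + 0.5000 + 0.4528 + 0.3750 + 0.2500
  = 1.9528 bits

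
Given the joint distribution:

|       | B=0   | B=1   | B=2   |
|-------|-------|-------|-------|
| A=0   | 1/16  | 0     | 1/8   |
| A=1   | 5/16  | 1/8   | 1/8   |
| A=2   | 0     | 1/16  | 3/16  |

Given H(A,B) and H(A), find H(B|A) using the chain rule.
From the chain rule: H(A,B) = H(A) + H(B|A)
Therefore: H(B|A) = H(A,B) - H(A)

H(A,B) = -[(1/16)·log₂(1/16) + (1/8)·log₂(1/8) + (5/16)·log₂(5/16) + (1/8)·log₂(1/8) + (1/8)·log₂(1/8) + (1/16)·log₂(1/16) + (3/16)·log₂(3/16)]
  = 0.2500 + 0.3750 + 0.5244 + 0.3750 + 0.3750 + 0.2500 + 0.4528
  = 2.6022 bits
Marginal P(A) (row sums):
  P(A=0) = 1/16 + 0 + 1/8 = 3/16
  P(A=1) = 5/16 + 1/8 + 1/8 = 9/16
  P(A=2) = 0 + 1/16 + 3/16 = 1/4
H(A) = -[(3/16)·log₂(3/16) + (9/16)·log₂(9/16) + (1/4)·log₂(1/4)]
  = 0.4528 + 0.4669 + 0.5000
  = 1.4197 bits

H(B|A) = 2.6022 - 1.4197 = 1.1825 bits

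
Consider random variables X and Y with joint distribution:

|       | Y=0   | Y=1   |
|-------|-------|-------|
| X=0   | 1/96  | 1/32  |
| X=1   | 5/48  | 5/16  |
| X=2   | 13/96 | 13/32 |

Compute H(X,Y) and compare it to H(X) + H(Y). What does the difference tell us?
Marginal P(X) (row sums):
  P(X=0) = 1/96 + 1/32 = 1/24
  P(X=1) = 5/48 + 5/16 = 5/12
  P(X=2) = 13/96 + 13/32 = 13/24
Marginal P(Y) (column sums):
  P(Y=0) = 1/96 + 5/48 + 13/96 = 1/4
  P(Y=1) = 1/32 + 5/16 + 13/32 = 3/4

H(X,Y) = -[(1/96)·log₂(1/96) + (1/32)·log₂(1/32) + (5/48)·log₂(5/48) + (5/16)·log₂(5/16) + (13/96)·log₂(13/96) + (13/32)·log₂(13/32)]
  = 0.0686 + 0.1563 + 0.3399 + 0.5244 + 0.3906 + 0.5279
  = 2.0077 bits
H(X) = -[(1/24)·log₂(1/24) + (5/12)·log₂(5/12) + (13/24)·log₂(13/24)]
  = 0.1910 + 0.5263 + 0.4791
  = 1.1964 bits
H(Y) = -[(1/4)·log₂(1/4) + (3/4)·log₂(3/4)]
  = 0.5000 + 0.3113
  = 0.8113 bits

H(X) + H(Y) = 1.1964 + 0.8113 = 2.0077 bits
Difference: H(X) + H(Y) - H(X,Y) = 2.0077 - 2.0077 = 0.0000 bits = I(X;Y)

The difference is the mutual information; it is 0 here, so X and Y are independent (the joint entropy equals the sum of the marginal entropies).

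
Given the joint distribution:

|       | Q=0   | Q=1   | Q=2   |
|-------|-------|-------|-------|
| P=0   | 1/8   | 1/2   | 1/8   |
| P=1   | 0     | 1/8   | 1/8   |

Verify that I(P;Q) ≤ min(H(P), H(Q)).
Marginal P(P) (row sums):
  P(P=0) = 1/8 + 1/2 + 1/8 = 3/4
  P(P=1) = 0 + 1/8 + 1/8 = 1/4
Marginal P(Q) (column sums):
  P(Q=0) = 1/8 + 0 = 1/8
  P(Q=1) = 1/2 + 1/8 = 5/8
  P(Q=2) = 1/8 + 1/8 = 1/4

H(P) = -[(3/4)·log₂(3/4) + (1/4)·log₂(1/4)]
  = 0.3113 + 0.5000
  = 0.8113 bits
H(Q) = -[(1/8)·log₂(1/8) + (5/8)·log₂(5/8) + (1/4)·log₂(1/4)]
  = 0.3750 + 0.4238 + 0.5000
  = 1.2988 bits
H(P,Q) = -[(1/8)·log₂(1/8) + (1/2)·log₂(1/2) + (1/8)·log₂(1/8) + (1/8)·log₂(1/8) + (1/8)·log₂(1/8)]
  = 0.3750 + 0.5000 + 0.3750 + 0.3750 + 0.3750
  = 2.0000 bits

I(P;Q) = H(P) + H(Q) - H(P,Q)
  = 0.8113 + 1.2988 - 2.0000
  = 0.1101 bits

min(H(P), H(Q)) = min(0.8113, 1.2988) = 0.8113 bits
Since 0.1101 ≤ 0.8113, the bound is satisfied ✓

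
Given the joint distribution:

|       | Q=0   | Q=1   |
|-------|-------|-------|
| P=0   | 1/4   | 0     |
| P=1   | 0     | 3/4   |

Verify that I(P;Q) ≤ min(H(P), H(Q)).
Marginal P(P) (row sums):
  P(P=0) = 1/4 + 0 = 1/4
  P(P=1) = 0 + 3/4 = 3/4
Marginal P(Q) (column sums):
  P(Q=0) = 1/4 + 0 = 1/4
  P(Q=1) = 0 + 3/4 = 3/4

H(P) = -[(1/4)·log₂(1/4) + (3/4)·log₂(3/4)]
  = 0.5000 + 0.3113
  = 0.8113 bits
H(Q) = -[(1/4)·log₂(1/4) + (3/4)·log₂(3/4)]
  = 0.5000 + 0.3113
  = 0.8113 bits
H(P,Q) = -[(1/4)·log₂(1/4) + (3/4)·log₂(3/4)]
  = 0.5000 + 0.3113
  = 0.8113 bits

I(P;Q) = H(P) + H(Q) - H(P,Q)
  = 0.8113 + 0.8113 - 0.8113
  = 0.8113 bits

min(H(P), H(Q)) = min(0.8113, 0.8113) = 0.8113 bits
Since 0.8113 ≤ 0.8113, the bound is satisfied ✓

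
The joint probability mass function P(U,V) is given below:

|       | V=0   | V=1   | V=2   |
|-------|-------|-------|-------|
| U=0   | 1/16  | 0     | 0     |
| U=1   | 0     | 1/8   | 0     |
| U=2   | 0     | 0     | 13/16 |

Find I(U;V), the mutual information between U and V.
Marginal P(U) (row sums):
  P(U=0) = 1/16 + 0 + 0 = 1/16
  P(U=1) = 0 + 1/8 + 0 = 1/8
  P(U=2) = 0 + 0 + 13/16 = 13/16
Marginal P(V) (column sums):
  P(V=0) = 1/16 + 0 + 0 = 1/16
  P(V=1) = 0 + 1/8 + 0 = 1/8
  P(V=2) = 0 + 0 + 13/16 = 13/16

H(U) = -[(1/16)·log₂(1/16) + (1/8)·log₂(1/8) + (13/16)·log₂(13/16)]
  = 0.2500 + 0.3750 + 0.2434
  = 0.8684 bits
H(V) = -[(1/16)·log₂(1/16) + (1/8)·log₂(1/8) + (13/16)·log₂(13/16)]
  = 0.2500 + 0.3750 + 0.2434
  = 0.8684 bits
H(U,V) = -[(1/16)·log₂(1/16) + (1/8)·log₂(1/8) + (13/16)·log₂(13/16)]
  = 0.2500 + 0.3750 + 0.2434
  = 0.8684 bits

I(U;V) = H(U) + H(V) - H(U,V)
  = 0.8684 + 0.8684 - 0.8684
  = 0.8684 bits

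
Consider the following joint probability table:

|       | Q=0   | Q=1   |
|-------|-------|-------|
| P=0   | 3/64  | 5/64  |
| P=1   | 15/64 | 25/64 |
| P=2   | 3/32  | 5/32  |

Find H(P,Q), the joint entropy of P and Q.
H(P,Q) = -Σ P(P,Q) log₂ P(P,Q), summed over the non-zero cells:
H(P,Q) = -[(3/64)·log₂(3/64) + (5/64)·log₂(5/64) + (15/64)·log₂(15/64) + (25/64)·log₂(25/64) + (3/32)·log₂(3/32) + (5/32)·log₂(5/32)]
  = 0.2070 + 0.2873 + 0.4906 + 0.5297 + 0.3202 + 0.4184
  = 2.2532 bits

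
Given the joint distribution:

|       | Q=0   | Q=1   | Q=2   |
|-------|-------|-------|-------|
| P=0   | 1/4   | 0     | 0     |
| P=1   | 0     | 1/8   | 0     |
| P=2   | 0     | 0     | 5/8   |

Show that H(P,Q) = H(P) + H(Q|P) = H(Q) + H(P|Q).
Marginal P(P) (row sums):
  P(P=0) = 1/4 + 0 + 0 = 1/4
  P(P=1) = 0 + 1/8 + 0 = 1/8
  P(P=2) = 0 + 0 + 5/8 = 5/8
Marginal P(Q) (column sums):
  P(Q=0) = 1/4 + 0 + 0 = 1/4
  P(Q=1) = 0 + 1/8 + 0 = 1/8
  P(Q=2) = 0 + 0 + 5/8 = 5/8

Decomposition 1: H(P) + H(Q|P)
H(P) = -[(1/4)·log₂(1/4) + (1/8)·log₂(1/8) + (5/8)·log₂(5/8)]
  = 0.5000 + 0.3750 + 0.4238
  = 1.2988 bits
H(Q|P) = -Σ P(P,Q)·log₂ P(Q|P), where P(Q|P) = P(P,Q) / P(P)
  (cells with P(P,Q) = 0 contribute 0)
  (P=0,Q=0): P(Q|P) = (1/4)/(1/4) = 1;  -(1/4)·log₂(1) = 0.0000
  (P=1,Q=1): P(Q|P) = (1/8)/(1/8) = 1;  -(1/8)·log₂(1) = 0.0000
  (P=2,Q=2): P(Q|P) = (5/8)/(5/8) = 1;  -(5/8)·log₂(1) = 0.0000
H(Q|P) = 0.0000 + 0.0000 + 0.0000
  = 0.0000 bits
H(P) + H(Q|P) = 1.2988 + 0.0000 = 1.2988 bits

Decomposition 2: H(Q) + H(P|Q)
H(Q) = -[(1/4)·log₂(1/4) + (1/8)·log₂(1/8) + (5/8)·log₂(5/8)]
  = 0.5000 + 0.3750 + 0.4238
  = 1.2988 bits
H(P|Q) = -Σ P(P,Q)·log₂ P(P|Q), where P(P|Q) = P(P,Q) / P(Q)
  (cells with P(P,Q) = 0 contribute 0)
  (P=0,Q=0): P(P|Q) = (1/4)/(1/4) = 1;  -(1/4)·log₂(1) = 0.0000
  (P=1,Q=1): P(P|Q) = (1/8)/(1/8) = 1;  -(1/8)·log₂(1) = 0.0000
  (P=2,Q=2): P(P|Q) = (5/8)/(5/8) = 1;  -(5/8)·log₂(1) = 0.0000
H(P|Q) = 0.0000 + 0.0000 + 0.0000
  = 0.0000 bits
H(Q) + H(P|Q) = 1.2988 + 0.0000 = 1.2988 bits

Direct computation of the joint entropy:
H(P,Q) = -[(1/4)·log₂(1/4) + (1/8)·log₂(1/8) + (5/8)·log₂(5/8)]
  = 0.5000 + 0.3750 + 0.4238
  = 1.2988 bits

All three agree: H(P,Q) = 1.2988 bits ✓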